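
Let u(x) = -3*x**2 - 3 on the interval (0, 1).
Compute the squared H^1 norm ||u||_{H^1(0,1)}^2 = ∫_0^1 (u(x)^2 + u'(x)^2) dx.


||u||_{H^1}^2 = 144/5

The H^1 norm (squared) on an interval (0, L) is
  ||u||_{H^1}^2 = ∫_0^L u(x)^2 dx + ∫_0^L u'(x)^2 dx.
Compute u'(x) = -6*x.
Then u(x)^2 = 9*x**4 + 18*x**2 + 9 and u'(x)^2 = 36*x**2.
Integrate each monomial from 0 to 1 using ∫_0^1 c·x^n dx = c·1^(n+1)/(n+1):
  ∫_0^1 u(x)^2 dx = ∫_0^1 (9*x^4 + 18*x^2 + 9) dx. Term by term:
    ∫_0^1 9*x^4 dx = 9/5;  ∫_0^1 18*x^2 dx = 6;  ∫_0^1 9 dx = 9.
  Sum: 9/5 + 6 + 9 = 84/5.
  ∫_0^1 u'(x)^2 dx = ∫_0^1 (36*x^2) dx. Term by term:
    ∫_0^1 36*x^2 dx = 12.
Adding: ||u||_{H^1}^2 = 84/5 + 12 = 144/5.


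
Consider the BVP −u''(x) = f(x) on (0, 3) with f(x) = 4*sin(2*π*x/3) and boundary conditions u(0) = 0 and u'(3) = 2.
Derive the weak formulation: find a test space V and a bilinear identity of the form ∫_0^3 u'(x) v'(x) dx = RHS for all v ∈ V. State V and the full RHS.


V = {v ∈ H^1(0, 3) : v(0) = 0} (test functions vanish at x = 0 where u is specified); weak form: ∫_0^3 u'v' dx = ∫_0^3 (4*sin(2*π*x/3)) v dx + 2·v(3) for all v ∈ V.

Multiply both sides by a test function v and integrate from 0 to 3:
  ∫_0^3 −u''(x) v(x) dx = ∫_0^3 f(x) v(x) dx.
Integrate the LHS by parts once:
  ∫_0^3 −u'' v dx = −[u'(x) v(x)]_0^3 + ∫_0^3 u'(x) v'(x) dx.
Thus ∫_0^3 u'(x) v'(x) dx = ∫_0^3 f(x) v(x) dx + [u'(x) v(x)]_0^3.
Choose V so that boundary terms are either known or forced to vanish.
Mixed BC: u(0) = 0 (Dirichlet) and u'(3) = 2 (Neumann). Define V = {v ∈ H^1(0, 3) : v(0) = 0}. Then [u' v]_0^3 = u'(3)·v(3) − u'(0)·0 = 2·v(3).
Weak formulation: find u (satisfying any essential BC) such that ∫_0^3 u'(x) v'(x) dx = ∫_0^3 f v dx + 2·v(3) for all v ∈ V (Dirichlet at 0 absorbed into V; Neumann datum at x = 3 contributes the boundary term).
Substituting f(x) = 4*sin(2*π*x/3), the right-hand side is ∫_0^3 (4*sin(2*π*x/3)) v dx + 2·v(3).


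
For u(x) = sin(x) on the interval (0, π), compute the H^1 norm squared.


||u||_{H^1(0,π)}^2 = π

u'(x) = cos(x).
Expand u² and (u')² and integrate term by term on (0, π), using: for integers n ≥ 1, ∫_0^π sin²(nx) dx = ∫_0^π cos²(nx) dx = π/2; for n ≠ n', ∫_0^π sin(nx)sin(n'x) dx = ∫_0^π cos(nx)cos(n'x) dx = 0; and by product-to-sum, ∫_0^π sin(nx)cos(n'x) dx = ½∫_0^π [sin((n+n')x) + sin((n−n')x)] dx, which is 0 when n+n' is even and 2n/(n²−n'²) when n+n' is odd (it need not vanish on (0, π)).
  u² squared terms: (1)²·∫sin(x)² dx = 1·π/2 = π/2.
  So ∫_0^π u² dx = π/2.
  (u')² squared terms: (1)²·∫cos(x)² dx = 1·π/2 = π/2.
  So ∫_0^π (u')² dx = π/2.
||u||_{H^1}^2 = (π/2) + (π/2) = π.


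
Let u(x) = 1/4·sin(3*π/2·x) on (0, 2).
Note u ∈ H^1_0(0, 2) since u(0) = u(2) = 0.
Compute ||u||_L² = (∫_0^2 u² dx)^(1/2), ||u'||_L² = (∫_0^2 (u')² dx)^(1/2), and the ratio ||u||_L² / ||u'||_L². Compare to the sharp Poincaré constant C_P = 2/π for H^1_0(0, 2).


||u||_L² / ||u'||_L² = 2/(3*π) < C_P = 2/π.

u(x) = 1/4·sin(3*π/2·x), so u'(x) = 3*π*cos(3*π*x/2)/8.
Writing u(x) = A·sin(kπx/L) with A = 1/4 and k = 3, use ∫_0^L sin²(kπx/L) dx = L/2 and ∫_0^L cos²(kπx/L) dx = L/2.
u² = 1/16·sin²(3*π/2·x) and (u')² = 9*π^2/64·cos²(3*π/2·x), and each of sin², cos² integrates to L/2 = 1 over (0, 2).
∫_0^2 u² dx = 1/16, so ||u||_L² = 1/4.
∫_0^2 (u')² dx = 9*π^2/64, so ||u'||_L² = 3*π/8.
Ratio ||u||_L² / ||u'||_L² = 2/(3*π).
Sharp Poincaré constant on H^1_0(0, 2) is C_P = L/π = 2/π, achieved by sin(π/2·x).
This is the k = 3 harmonic; the ratio L/(kπ) is strictly less than C_P = L/π, consistent with the sharp inequality ||u||_L² ≤ C_P ||u'||_L².


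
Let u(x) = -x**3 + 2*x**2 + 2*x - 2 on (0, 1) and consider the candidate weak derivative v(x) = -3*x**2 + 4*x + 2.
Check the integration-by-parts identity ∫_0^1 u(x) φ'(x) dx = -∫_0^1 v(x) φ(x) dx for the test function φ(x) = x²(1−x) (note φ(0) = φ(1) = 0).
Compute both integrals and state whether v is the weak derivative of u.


LHS = -4/15, RHS = -4/15. Yes, v = u' weakly.

u(x) = -x**3 + 2*x**2 + 2*x - 2, classical derivative u'(x) = -3*x**2 + 4*x + 2.
φ(x) = x²(1−x), so φ'(x) = x*(2 - 3*x).
Note φ(0) = φ(1) = 0, so the boundary term u·φ vanishes.
LHS = ∫_0^1 u(x) φ'(x) dx = ∫_0^1 (3*x^5 - 8*x^4 - 2*x^3 + 10*x^2 - 4*x) dx. Term by term:
  ∫_0^1 3*x^5 dx = 1/2;  ∫_0^1 -8*x^4 dx = -8/5;  ∫_0^1 -2*x^3 dx = -1/2;
  ∫_0^1 10*x^2 dx = 10/3;  ∫_0^1 -4*x dx = -2.
Sum: 1/2 − 8/5 − 1/2 + 10/3 − 2 = -4/15.
So LHS = -4/15.
∫_0^1 v(x) φ(x) dx = ∫_0^1 (3*x^5 - 7*x^4 + 2*x^3 + 2*x^2) dx. Term by term:
  ∫_0^1 3*x^5 dx = 1/2;  ∫_0^1 -7*x^4 dx = -7/5;  ∫_0^1 2*x^3 dx = 1/2;
  ∫_0^1 2*x^2 dx = 2/3.
Sum: 1/2 − 7/5 + 1/2 + 2/3 = 4/15.
So RHS = -∫_0^1 v(x) φ(x) dx = -4/15.
LHS = RHS, so the identity holds for this test φ.
Moreover u is smooth here and v(x) = u'(x) = -3*x**2 + 4*x + 2 pointwise, so the identity holds for every test function. Hence v is the weak derivative of u.


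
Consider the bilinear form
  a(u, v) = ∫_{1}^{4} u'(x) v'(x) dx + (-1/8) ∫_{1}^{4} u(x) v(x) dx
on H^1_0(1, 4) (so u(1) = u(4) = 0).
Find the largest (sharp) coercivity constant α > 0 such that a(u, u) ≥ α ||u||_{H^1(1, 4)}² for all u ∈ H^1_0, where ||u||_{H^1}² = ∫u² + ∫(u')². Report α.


α = (-9/8 + π^2)/(9 + π^2)

Coercivity of a(·,·) on H^1_0(1, 4) means a(u, u) ≥ α ||u||_{H^1}² for every u ∈ H^1_0.
The interval has length L = 3, and Poincaré/coercivity depend only on L. Here a(u, u) = ∫(u')² + (-1/8)·∫u².
Here c = -1/8 < 0 with |c| < (π/L)² = π^2/9, so coercivity still holds. The condition a(u,u) ≥ α||u||_{H^1}² reads (1−α)∫(u')² ≥ (α−c)∫u². Any admissible α is ≤ 1 (rapidly oscillating u have ∫u²/∫(u')² → 0), and α = 1 would force 0 ≥ (1−c)∫u², impossible since c < 1; so 1−α > 0. By the sharp Poincaré inequality on H^1_0 of an interval of length L, ∫(u')² ≥ (π/L)²∫u² with equality for the first sine mode sin(π(x−x₀)/L) (x₀ the left endpoint), so the inequality holds for all u iff (1−α)(π/L)² ≥ α − c, i.e. α ≤ ((π/L)² + c)/((π/L)² + 1) = (1 + c(L/π)²)/(1 + (L/π)²). (Direct route, valid since c ≤ 0: Poincaré gives c∫u² ≥ c(L/π)²∫(u')², so a(u,u) ≥ (1 + c(L/π)²)∫(u')², while ||u||_{H^1}² ≤ (1 + (L/π)²)∫(u')²; dividing yields the same α.) With (π/L)² = π^2/9 and c = -1/8, the largest admissible constant is α = ((π/L)² + c)/((π/L)² + 1).
Simplifying, α = (-9/8 + π^2)/(9 + π^2).


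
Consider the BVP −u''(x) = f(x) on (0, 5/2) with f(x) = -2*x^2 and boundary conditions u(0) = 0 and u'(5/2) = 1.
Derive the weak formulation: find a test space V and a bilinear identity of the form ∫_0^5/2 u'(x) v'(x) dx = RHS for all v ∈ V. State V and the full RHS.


V = {v ∈ H^1(0, 5/2) : v(0) = 0} (test functions vanish at x = 0 where u is specified); weak form: ∫_0^5/2 u'v' dx = ∫_0^5/2 (-2*x^2) v dx + v(5/2) for all v ∈ V.

Multiply both sides by a test function v and integrate from 0 to 5/2:
  ∫_0^5/2 −u''(x) v(x) dx = ∫_0^5/2 f(x) v(x) dx.
Integrate the LHS by parts once:
  ∫_0^5/2 −u'' v dx = −[u'(x) v(x)]_0^5/2 + ∫_0^5/2 u'(x) v'(x) dx.
Thus ∫_0^5/2 u'(x) v'(x) dx = ∫_0^5/2 f(x) v(x) dx + [u'(x) v(x)]_0^5/2.
Choose V so that boundary terms are either known or forced to vanish.
Mixed BC: u(0) = 0 (Dirichlet) and u'(5/2) = 1 (Neumann). Define V = {v ∈ H^1(0, 5/2) : v(0) = 0}. Then [u' v]_0^5/2 = u'(5/2)·v(5/2) − u'(0)·0 = v(5/2).
Weak formulation: find u (satisfying any essential BC) such that ∫_0^5/2 u'(x) v'(x) dx = ∫_0^5/2 f v dx + v(5/2) for all v ∈ V (Dirichlet at 0 absorbed into V; Neumann datum at x = 5/2 contributes the boundary term).
Substituting f(x) = -2*x^2, the right-hand side is ∫_0^5/2 (-2*x^2) v dx + v(5/2).


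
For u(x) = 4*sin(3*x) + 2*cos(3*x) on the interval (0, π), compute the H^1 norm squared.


||u||_{H^1(0,π)}^2 = 100*π

u'(x) = -6*sin(3*x) + 12*cos(3*x).
Expand u² and (u')² and integrate term by term on (0, π), using: for integers n ≥ 1, ∫_0^π sin²(nx) dx = ∫_0^π cos²(nx) dx = π/2; for n ≠ n', ∫_0^π sin(nx)sin(n'x) dx = ∫_0^π cos(nx)cos(n'x) dx = 0; and by product-to-sum, ∫_0^π sin(nx)cos(n'x) dx = ½∫_0^π [sin((n+n')x) + sin((n−n')x)] dx, which is 0 when n+n' is even and 2n/(n²−n'²) when n+n' is odd (it need not vanish on (0, π)).
  u² squared terms: (2)²·∫cos(3x)² dx = 4·π/2 = 2*π;  (4)²·∫sin(3x)² dx = 16·π/2 = 8*π.
  u² cross terms: 2·(2)·(4)·∫cos(3x)·sin(3x) dx = 16·(0) = 0.
  So ∫_0^π u² dx = 2*π + 8*π + 0 = 10*π.
  (u')² squared terms: (-6)²·∫sin(3x)² dx = 36·π/2 = 18*π;  (12)²·∫cos(3x)² dx = 144·π/2 = 72*π.
  (u')² cross terms: 2·(-6)·(12)·∫sin(3x)·cos(3x) dx = -144·(0) = 0.
  So ∫_0^π (u')² dx = 18*π + 72*π + 0 = 90*π.
||u||_{H^1}^2 = (10*π) + (90*π) = 100*π.


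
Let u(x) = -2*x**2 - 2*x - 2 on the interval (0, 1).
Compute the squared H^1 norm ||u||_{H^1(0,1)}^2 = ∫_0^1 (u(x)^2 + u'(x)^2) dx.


||u||_{H^1}^2 = 482/15

The H^1 norm (squared) on an interval (0, L) is
  ||u||_{H^1}^2 = ∫_0^L u(x)^2 dx + ∫_0^L u'(x)^2 dx.
Compute u'(x) = -4*x - 2.
Then u(x)^2 = 4*x**4 + 8*x**3 + 12*x**2 + 8*x + 4 and u'(x)^2 = 16*x**2 + 16*x + 4.
Integrate each monomial from 0 to 1 using ∫_0^1 c·x^n dx = c·1^(n+1)/(n+1):
  ∫_0^1 u(x)^2 dx = ∫_0^1 (4*x^4 + 8*x^3 + 12*x^2 + 8*x + 4) dx. Term by term:
    ∫_0^1 4*x^4 dx = 4/5;  ∫_0^1 8*x^3 dx = 2;  ∫_0^1 12*x^2 dx = 4;
    ∫_0^1 8*x dx = 4;  ∫_0^1 4 dx = 4.
  Sum: 4/5 + 2 + 4 + 4 + 4 = 74/5.
  ∫_0^1 u'(x)^2 dx = ∫_0^1 (16*x^2 + 16*x + 4) dx. Term by term:
    ∫_0^1 16*x^2 dx = 16/3;  ∫_0^1 16*x dx = 8;  ∫_0^1 4 dx = 4.
  Sum: 16/3 + 8 + 4 = 52/3.
Adding: ||u||_{H^1}^2 = 74/5 + 52/3 = 482/15.


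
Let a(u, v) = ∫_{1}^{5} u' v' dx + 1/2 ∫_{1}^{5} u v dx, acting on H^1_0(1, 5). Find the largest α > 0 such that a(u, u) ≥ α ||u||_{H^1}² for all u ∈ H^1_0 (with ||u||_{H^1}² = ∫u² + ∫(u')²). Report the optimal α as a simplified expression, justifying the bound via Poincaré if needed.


α = (8 + π^2)/(π^2 + 16)

Coercivity of a(·,·) on H^1_0(1, 5) means a(u, u) ≥ α ||u||_{H^1}² for every u ∈ H^1_0.
The interval has length L = 4, and Poincaré/coercivity depend only on L. Here a(u, u) = ∫(u')² + (1/2)·∫u².
Here 0 < c = 1/2 < 1. The condition a(u,u) ≥ α||u||_{H^1}² reads (1−α)∫(u')² ≥ (α−c)∫u². Any admissible α is ≤ 1 (rapidly oscillating u have ∫u²/∫(u')² → 0), and α = 1 would force 0 ≥ (1−c)∫u², impossible since c < 1; so 1−α > 0. By the sharp Poincaré inequality on H^1_0 of an interval of length L, ∫(u')² ≥ (π/L)²∫u² with equality for the first sine mode sin(π(x−x₀)/L) (x₀ the left endpoint), so the inequality holds for all u iff (1−α)(π/L)² ≥ α − c, i.e. α ≤ ((π/L)² + c)/((π/L)² + 1) = (1 + c(L/π)²)/(1 + (L/π)²). With (π/L)² = π^2/16 and c = 1/2, the largest admissible constant is α = ((π/L)² + c)/((π/L)² + 1).
Simplifying, α = (8 + π^2)/(π^2 + 16).


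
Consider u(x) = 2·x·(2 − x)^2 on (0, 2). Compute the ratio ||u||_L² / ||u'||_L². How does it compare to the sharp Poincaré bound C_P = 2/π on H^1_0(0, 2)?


||u||_L² / ||u'||_L² = sqrt(14)/7 < C_P = 2/π.

u(x) = 2·x·(2 − x)^2, so u'(x) = 2*(x - 2)*(3*x - 2).
u(x) = 2·x·(2 − x)^2 vanishes at x = 0 and x = 2, so u ∈ H^1_0(0, 2). Differentiate via the product rule and integrate the resulting polynomials term by term.
  ∫_0^2 u² dx = ∫_0^2 (4*x^6 - 32*x^5 + 96*x^4 - 128*x^3 + 64*x^2) dx. Term by term:
    ∫_0^2 4*x^6 dx = 512/7;  ∫_0^2 -32*x^5 dx = -1024/3;  ∫_0^2 96*x^4 dx = 3072/5;
    ∫_0^2 -128*x^3 dx = -512;  ∫_0^2 64*x^2 dx = 512/3.
  Sum: 512/7 − 1024/3 + 3072/5 − 512 + 512/3 = 512/105.
  ∫_0^2 (u')² dx = ∫_0^2 (36*x^4 - 192*x^3 + 352*x^2 - 256*x + 64) dx. Term by term:
    ∫_0^2 36*x^4 dx = 1152/5;  ∫_0^2 -192*x^3 dx = -768;  ∫_0^2 352*x^2 dx = 2816/3;
    ∫_0^2 -256*x dx = -512;  ∫_0^2 64 dx = 128.
  Sum: 1152/5 − 768 + 2816/3 − 512 + 128 = 256/15.
∫_0^2 u² dx = 512/105, so ||u||_L² = 16*sqrt(210)/105.
∫_0^2 (u')² dx = 256/15, so ||u'||_L² = 16*sqrt(15)/15.
Ratio ||u||_L² / ||u'||_L² = sqrt(14)/7.
Sharp Poincaré constant on H^1_0(0, 2) is C_P = L/π = 2/π, achieved by sin(π/2·x).
A polynomial bump cannot attain the sharp Poincaré constant (only the first sine eigenfunction does), so the ratio is strictly less than C_P, consistent with ||u||_L² ≤ C_P ||u'||_L².


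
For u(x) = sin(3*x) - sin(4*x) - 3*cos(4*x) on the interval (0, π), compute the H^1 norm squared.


||u||_{H^1(0,π)}^2 = 612/7 + 90*π

u'(x) = 12*sin(4*x) + 3*cos(3*x) - 4*cos(4*x).
Expand u² and (u')² and integrate term by term on (0, π), using: for integers n ≥ 1, ∫_0^π sin²(nx) dx = ∫_0^π cos²(nx) dx = π/2; for n ≠ n', ∫_0^π sin(nx)sin(n'x) dx = ∫_0^π cos(nx)cos(n'x) dx = 0; and by product-to-sum, ∫_0^π sin(nx)cos(n'x) dx = ½∫_0^π [sin((n+n')x) + sin((n−n')x)] dx, which is 0 when n+n' is even and 2n/(n²−n'²) when n+n' is odd (it need not vanish on (0, π)).
  u² squared terms: (-1)²·∫sin(4x)² dx = 1·π/2 = π/2;  (-3)²·∫cos(4x)² dx = 9·π/2 = 9*π/2;  (1)²·∫sin(3x)² dx = 1·π/2 = π/2.
  u² cross terms: 2·(-1)·(-3)·∫sin(4x)·cos(4x) dx = 6·(0) = 0;  2·(-1)·(1)·∫sin(4x)·sin(3x) dx = -2·(0) = 0;  2·(-3)·(1)·∫cos(4x)·sin(3x) dx = -6·(-6/7) = 36/7.
  So ∫_0^π u² dx = π/2 + 9*π/2 + π/2 + 0 + 0 + 36/7 = 36/7 + 11*π/2.
  (u')² squared terms: (-4)²·∫cos(4x)² dx = 16·π/2 = 8*π;  (3)²·∫cos(3x)² dx = 9·π/2 = 9*π/2;  (12)²·∫sin(4x)² dx = 144·π/2 = 72*π.
  (u')² cross terms: 2·(-4)·(3)·∫cos(4x)·cos(3x) dx = -24·(0) = 0;  2·(-4)·(12)·∫cos(4x)·sin(4x) dx = -96·(0) = 0;  2·(3)·(12)·∫cos(3x)·sin(4x) dx = 72·(8/7) = 576/7.
  So ∫_0^π (u')² dx = 8*π + 9*π/2 + 72*π + 0 + 0 + 576/7 = 576/7 + 169*π/2.
||u||_{H^1}^2 = (36/7 + 11*π/2) + (576/7 + 169*π/2) = 612/7 + 90*π.


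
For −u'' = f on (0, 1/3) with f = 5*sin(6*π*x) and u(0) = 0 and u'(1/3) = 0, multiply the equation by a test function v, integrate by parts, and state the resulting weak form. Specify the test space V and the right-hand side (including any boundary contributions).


V = {v ∈ H^1(0, 1/3) : v(0) = 0} (test functions vanish at x = 0 where u is specified); weak form: ∫_0^1/3 u'v' dx = ∫_0^1/3 (5*sin(6*π*x)) v dx for all v ∈ V.

Multiply both sides by a test function v and integrate from 0 to 1/3:
  ∫_0^1/3 −u''(x) v(x) dx = ∫_0^1/3 f(x) v(x) dx.
Integrate the LHS by parts once:
  ∫_0^1/3 −u'' v dx = −[u'(x) v(x)]_0^1/3 + ∫_0^1/3 u'(x) v'(x) dx.
Thus ∫_0^1/3 u'(x) v'(x) dx = ∫_0^1/3 f(x) v(x) dx + [u'(x) v(x)]_0^1/3.
Choose V so that boundary terms are either known or forced to vanish.
Mixed BC: u(0) = 0 (Dirichlet) and u'(1/3) = 0 (Neumann). Define V = {v ∈ H^1(0, 1/3) : v(0) = 0}. Then [u' v]_0^1/3 = u'(1/3)·v(1/3) − u'(0)·0 = 0.
Weak formulation: find u (satisfying any essential BC) such that ∫_0^1/3 u'(x) v'(x) dx = ∫_0^1/3 f v dx for all v ∈ V (Dirichlet at 0 absorbed into V; the Neumann datum at x = 1/3 is zero, so no boundary term remains).
Substituting f(x) = 5*sin(6*π*x), the right-hand side is ∫_0^1/3 (5*sin(6*π*x)) v dx.


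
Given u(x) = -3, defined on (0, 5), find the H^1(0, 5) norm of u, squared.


||u||_{H^1}^2 = 45

The H^1 norm (squared) on an interval (0, L) is
  ||u||_{H^1}^2 = ∫_0^L u(x)^2 dx + ∫_0^L u'(x)^2 dx.
Compute u'(x) = 0.
Then u(x)^2 = 9 and u'(x)^2 = 0.
Integrate each monomial from 0 to 5 using ∫_0^5 c·x^n dx = c·5^(n+1)/(n+1):
  ∫_0^5 u(x)^2 dx = ∫_0^5 (9) dx. Term by term:
    ∫_0^5 9 dx = 45.
  ∫_0^5 u'(x)^2 dx = ∫_0^5 (0) dx. Term by term:
    ∫_0^5 0 dx = 0.
Adding: ||u||_{H^1}^2 = 45 + 0 = 45.


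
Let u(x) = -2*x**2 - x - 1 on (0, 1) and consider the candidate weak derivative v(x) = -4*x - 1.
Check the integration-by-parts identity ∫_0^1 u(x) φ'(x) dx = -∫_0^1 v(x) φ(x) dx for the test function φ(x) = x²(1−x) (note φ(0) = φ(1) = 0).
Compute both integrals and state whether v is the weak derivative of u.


LHS = 17/60, RHS = 17/60. Yes, v = u' weakly.

u(x) = -2*x**2 - x - 1, classical derivative u'(x) = -4*x - 1.
φ(x) = x²(1−x), so φ'(x) = x*(2 - 3*x).
Note φ(0) = φ(1) = 0, so the boundary term u·φ vanishes.
LHS = ∫_0^1 u(x) φ'(x) dx = ∫_0^1 (6*x^4 - x^3 + x^2 - 2*x) dx. Term by term:
  ∫_0^1 6*x^4 dx = 6/5;  ∫_0^1 -x^3 dx = -1/4;  ∫_0^1 x^2 dx = 1/3;
  ∫_0^1 -2*x dx = -1.
Sum: 6/5 − 1/4 + 1/3 − 1 = 17/60.
So LHS = 17/60.
∫_0^1 v(x) φ(x) dx = ∫_0^1 (4*x^4 - 3*x^3 - x^2) dx. Term by term:
  ∫_0^1 4*x^4 dx = 4/5;  ∫_0^1 -3*x^3 dx = -3/4;  ∫_0^1 -x^2 dx = -1/3.
Sum: 4/5 − 3/4 − 1/3 = -17/60.
So RHS = -∫_0^1 v(x) φ(x) dx = 17/60.
LHS = RHS, so the identity holds for this test φ.
Moreover u is smooth here and v(x) = u'(x) = -4*x - 1 pointwise, so the identity holds for every test function. Hence v is the weak derivative of u.


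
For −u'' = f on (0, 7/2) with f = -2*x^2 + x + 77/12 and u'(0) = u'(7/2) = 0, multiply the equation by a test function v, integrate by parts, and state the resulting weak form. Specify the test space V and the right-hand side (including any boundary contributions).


V = H^1(0, 7/2) (no boundary constraint on v; u is determined up to an additive constant); weak form: ∫_0^7/2 u'v' dx = ∫_0^7/2 (-2*x^2 + x + 77/12) v dx for all v ∈ V.

Multiply both sides by a test function v and integrate from 0 to 7/2:
  ∫_0^7/2 −u''(x) v(x) dx = ∫_0^7/2 f(x) v(x) dx.
Integrate the LHS by parts once:
  ∫_0^7/2 −u'' v dx = −[u'(x) v(x)]_0^7/2 + ∫_0^7/2 u'(x) v'(x) dx.
Thus ∫_0^7/2 u'(x) v'(x) dx = ∫_0^7/2 f(x) v(x) dx + [u'(x) v(x)]_0^7/2.
Choose V so that boundary terms are either known or forced to vanish.
u has homogeneous Neumann: u'(0) = u'(7/2) = 0. So [u' v]_0^7/2 = 0·v(7/2) − 0·v(0) = 0 for any v; take V = H^1(0, 7/2).
Weak formulation: find u (satisfying any essential BC) such that ∫_0^7/2 u'(x) v'(x) dx = ∫_0^7/2 f v dx for all v ∈ V (homogeneous Neumann, so boundary terms vanish).
Substituting f(x) = -2*x^2 + x + 77/12, the right-hand side is ∫_0^7/2 (-2*x^2 + x + 77/12) v dx.
Compatibility check (pure Neumann): taking v ≡ 1 ∈ V gives 0 = ∫_0^7/2 f dx + (0) − (0), i.e. ∫_0^7/2 f dx must equal u'(0) − u'(7/2) = 0. Indeed ∫_0^7/2 (-2*x^2 + x + 77/12) dx = 0, so the data are compatible. The solution is then unique only up to an additive constant (fix it e.g. by requiring ∫_0^7/2 u dx = 0).


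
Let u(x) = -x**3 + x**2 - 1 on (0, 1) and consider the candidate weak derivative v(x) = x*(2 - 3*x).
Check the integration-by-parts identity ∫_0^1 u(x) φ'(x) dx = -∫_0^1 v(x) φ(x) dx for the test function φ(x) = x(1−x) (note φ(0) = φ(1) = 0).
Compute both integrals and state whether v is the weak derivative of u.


LHS = -1/60, RHS = -1/60. Yes, v = u' weakly.

u(x) = -x**3 + x**2 - 1, classical derivative u'(x) = -3*x**2 + 2*x.
φ(x) = x(1−x), so φ'(x) = 1 - 2*x.
Note φ(0) = φ(1) = 0, so the boundary term u·φ vanishes.
LHS = ∫_0^1 u(x) φ'(x) dx = ∫_0^1 (2*x^4 - 3*x^3 + x^2 + 2*x - 1) dx. Term by term:
  ∫_0^1 2*x^4 dx = 2/5;  ∫_0^1 -3*x^3 dx = -3/4;  ∫_0^1 x^2 dx = 1/3;
  ∫_0^1 2*x dx = 1;  ∫_0^1 -1 dx = -1.
Sum: 2/5 − 3/4 + 1/3 + 1 − 1 = -1/60.
So LHS = -1/60.
∫_0^1 v(x) φ(x) dx = ∫_0^1 (3*x^4 - 5*x^3 + 2*x^2) dx. Term by term:
  ∫_0^1 3*x^4 dx = 3/5;  ∫_0^1 -5*x^3 dx = -5/4;  ∫_0^1 2*x^2 dx = 2/3.
Sum: 3/5 − 5/4 + 2/3 = 1/60.
So RHS = -∫_0^1 v(x) φ(x) dx = -1/60.
LHS = RHS, so the identity holds for this test φ.
Moreover u is smooth here and v(x) = u'(x) = -3*x**2 + 2*x pointwise, so the identity holds for every test function. Hence v is the weak derivative of u.


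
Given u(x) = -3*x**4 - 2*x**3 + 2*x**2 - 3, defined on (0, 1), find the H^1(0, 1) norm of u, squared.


||u||_{H^1}^2 = 2683/70

The H^1 norm (squared) on an interval (0, L) is
  ||u||_{H^1}^2 = ∫_0^L u(x)^2 dx + ∫_0^L u'(x)^2 dx.
Compute u'(x) = -12*x**3 - 6*x**2 + 4*x.
Then u(x)^2 = 9*x**8 + 12*x**7 - 8*x**6 - 8*x**5 + 22*x**4 + 12*x**3 - 12*x**2 + 9 and u'(x)^2 = 144*x**6 + 144*x**5 - 60*x**4 - 48*x**3 + 16*x**2.
Integrate each monomial from 0 to 1 using ∫_0^1 c·x^n dx = c·1^(n+1)/(n+1):
  ∫_0^1 u(x)^2 dx = ∫_0^1 (9*x^8 + 12*x^7 - 8*x^6 - 8*x^5 + 22*x^4 + 12*x^3 - 12*x^2 + 9) dx. Term by term:
    ∫_0^1 9*x^8 dx = 1;  ∫_0^1 12*x^7 dx = 3/2;  ∫_0^1 -8*x^6 dx = -8/7;
    ∫_0^1 -8*x^5 dx = -4/3;  ∫_0^1 22*x^4 dx = 22/5;  ∫_0^1 12*x^3 dx = 3;
    ∫_0^1 -12*x^2 dx = -4;  ∫_0^1 9 dx = 9.
  Sum: 1 + 3/2 − 8/7 − 4/3 + 22/5 + 3 − 4 + 9 = 2609/210.
  ∫_0^1 u'(x)^2 dx = ∫_0^1 (144*x^6 + 144*x^5 - 60*x^4 - 48*x^3 + 16*x^2) dx. Term by term:
    ∫_0^1 144*x^6 dx = 144/7;  ∫_0^1 144*x^5 dx = 24;  ∫_0^1 -60*x^4 dx = -12;
    ∫_0^1 -48*x^3 dx = -12;  ∫_0^1 16*x^2 dx = 16/3.
  Sum: 144/7 + 24 − 12 − 12 + 16/3 = 544/21.
Adding: ||u||_{H^1}^2 = 2609/210 + 544/21 = 2683/70.


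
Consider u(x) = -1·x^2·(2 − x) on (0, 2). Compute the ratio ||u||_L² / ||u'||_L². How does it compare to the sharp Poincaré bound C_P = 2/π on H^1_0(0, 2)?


||u||_L² / ||u'||_L² = sqrt(14)/7 < C_P = 2/π.

u(x) = -1·x^2·(2 − x), so u'(x) = x*(3*x - 4).
u(x) = -1·x^2·(2 − x) vanishes at x = 0 and x = 2, so u ∈ H^1_0(0, 2). Differentiate via the product rule and integrate the resulting polynomials term by term.
  ∫_0^2 u² dx = ∫_0^2 (x^6 - 4*x^5 + 4*x^4) dx. Term by term:
    ∫_0^2 x^6 dx = 128/7;  ∫_0^2 -4*x^5 dx = -128/3;  ∫_0^2 4*x^4 dx = 128/5.
  Sum: 128/7 − 128/3 + 128/5 = 128/105.
  ∫_0^2 (u')² dx = ∫_0^2 (9*x^4 - 24*x^3 + 16*x^2) dx. Term by term:
    ∫_0^2 9*x^4 dx = 288/5;  ∫_0^2 -24*x^3 dx = -96;  ∫_0^2 16*x^2 dx = 128/3.
  Sum: 288/5 − 96 + 128/3 = 64/15.
∫_0^2 u² dx = 128/105, so ||u||_L² = 8*sqrt(210)/105.
∫_0^2 (u')² dx = 64/15, so ||u'||_L² = 8*sqrt(15)/15.
Ratio ||u||_L² / ||u'||_L² = sqrt(14)/7.
Sharp Poincaré constant on H^1_0(0, 2) is C_P = L/π = 2/π, achieved by sin(π/2·x).
A polynomial bump cannot attain the sharp Poincaré constant (only the first sine eigenfunction does), so the ratio is strictly less than C_P, consistent with ||u||_L² ≤ C_P ||u'||_L².


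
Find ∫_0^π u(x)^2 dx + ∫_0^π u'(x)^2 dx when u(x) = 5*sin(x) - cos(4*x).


||u||_{H^1(0,π)}^2 = 68/3 + 67*π/2

u'(x) = 4*sin(4*x) + 5*cos(x).
Expand u² and (u')² and integrate term by term on (0, π), using: for integers n ≥ 1, ∫_0^π sin²(nx) dx = ∫_0^π cos²(nx) dx = π/2; for n ≠ n', ∫_0^π sin(nx)sin(n'x) dx = ∫_0^π cos(nx)cos(n'x) dx = 0; and by product-to-sum, ∫_0^π sin(nx)cos(n'x) dx = ½∫_0^π [sin((n+n')x) + sin((n−n')x)] dx, which is 0 when n+n' is even and 2n/(n²−n'²) when n+n' is odd (it need not vanish on (0, π)).
  u² squared terms: (-1)²·∫cos(4x)² dx = 1·π/2 = π/2;  (5)²·∫sin(x)² dx = 25·π/2 = 25*π/2.
  u² cross terms: 2·(-1)·(5)·∫cos(4x)·sin(x) dx = -10·(-2/15) = 4/3.
  So ∫_0^π u² dx = π/2 + 25*π/2 + 4/3 = 4/3 + 13*π.
  (u')² squared terms: (4)²·∫sin(4x)² dx = 16·π/2 = 8*π;  (5)²·∫cos(x)² dx = 25·π/2 = 25*π/2.
  (u')² cross terms: 2·(4)·(5)·∫sin(4x)·cos(x) dx = 40·(8/15) = 64/3.
  So ∫_0^π (u')² dx = 8*π + 25*π/2 + 64/3 = 64/3 + 41*π/2.
||u||_{H^1}^2 = (4/3 + 13*π) + (64/3 + 41*π/2) = 68/3 + 67*π/2.


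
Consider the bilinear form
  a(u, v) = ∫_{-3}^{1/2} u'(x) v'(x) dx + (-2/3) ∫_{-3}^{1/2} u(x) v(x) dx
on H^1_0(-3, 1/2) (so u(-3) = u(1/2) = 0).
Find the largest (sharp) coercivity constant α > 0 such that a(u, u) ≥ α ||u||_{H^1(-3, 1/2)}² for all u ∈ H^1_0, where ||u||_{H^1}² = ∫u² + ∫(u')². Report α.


α = 2*(-49 + 6*π^2)/(3*(4*π^2 + 49))

Coercivity of a(·,·) on H^1_0(-3, 1/2) means a(u, u) ≥ α ||u||_{H^1}² for every u ∈ H^1_0.
The interval has length L = 7/2, and Poincaré/coercivity depend only on L. Here a(u, u) = ∫(u')² + (-2/3)·∫u².
Here c = -2/3 < 0 with |c| < (π/L)² = 4*π^2/49, so coercivity still holds. The condition a(u,u) ≥ α||u||_{H^1}² reads (1−α)∫(u')² ≥ (α−c)∫u². Any admissible α is ≤ 1 (rapidly oscillating u have ∫u²/∫(u')² → 0), and α = 1 would force 0 ≥ (1−c)∫u², impossible since c < 1; so 1−α > 0. By the sharp Poincaré inequality on H^1_0 of an interval of length L, ∫(u')² ≥ (π/L)²∫u² with equality for the first sine mode sin(π(x−x₀)/L) (x₀ the left endpoint), so the inequality holds for all u iff (1−α)(π/L)² ≥ α − c, i.e. α ≤ ((π/L)² + c)/((π/L)² + 1) = (1 + c(L/π)²)/(1 + (L/π)²). (Direct route, valid since c ≤ 0: Poincaré gives c∫u² ≥ c(L/π)²∫(u')², so a(u,u) ≥ (1 + c(L/π)²)∫(u')², while ||u||_{H^1}² ≤ (1 + (L/π)²)∫(u')²; dividing yields the same α.) With (π/L)² = 4*π^2/49 and c = -2/3, the largest admissible constant is α = ((π/L)² + c)/((π/L)² + 1).
Simplifying, α = 2*(-49 + 6*π^2)/(3*(4*π^2 + 49)).


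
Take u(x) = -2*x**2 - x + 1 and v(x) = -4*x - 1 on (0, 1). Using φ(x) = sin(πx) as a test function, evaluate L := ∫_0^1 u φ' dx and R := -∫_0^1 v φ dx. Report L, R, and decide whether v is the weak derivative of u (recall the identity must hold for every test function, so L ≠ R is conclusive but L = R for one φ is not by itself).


LHS = 6/π, RHS = 6/π. Yes, v = u' weakly.

u(x) = -2*x**2 - x + 1, classical derivative u'(x) = -4*x - 1.
φ(x) = sin(πx), so φ'(x) = π*cos(π*x).
Note φ(0) = φ(1) = 0, so the boundary term u·φ vanishes.
LHS = ∫_0^1 u(x) φ'(x) dx = ∫_0^1 (-2*π*x^2*cos(π*x) - π*x*cos(π*x) + π*cos(π*x)) dx. Term by term:
  ∫_0^1 π*cos(π*x) dx = 0;  ∫_0^1 -π*x*cos(π*x) dx = 2/π;  ∫_0^1 -2*π*x^2*cos(π*x) dx = 4/π.
Sum: 0 + 2/π + 4/π = 6/π.
So LHS = 6/π.
∫_0^1 v(x) φ(x) dx = ∫_0^1 (-4*x*sin(π*x) - sin(π*x)) dx. Term by term:
  ∫_0^1 -sin(π*x) dx = -2/π;  ∫_0^1 -4*x*sin(π*x) dx = -4/π.
Sum: -2/π − 4/π = -6/π.
So RHS = -∫_0^1 v(x) φ(x) dx = 6/π.
LHS = RHS, so the identity holds for this test φ.
Moreover u is smooth here and v(x) = u'(x) = -4*x - 1 pointwise, so the identity holds for every test function. Hence v is the weak derivative of u.


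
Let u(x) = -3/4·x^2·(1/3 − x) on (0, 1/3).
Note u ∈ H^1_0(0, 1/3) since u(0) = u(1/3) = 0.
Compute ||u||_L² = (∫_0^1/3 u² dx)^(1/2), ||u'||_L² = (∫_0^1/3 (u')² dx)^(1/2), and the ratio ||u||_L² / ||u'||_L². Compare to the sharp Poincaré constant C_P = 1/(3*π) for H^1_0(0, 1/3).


||u||_L² / ||u'||_L² = sqrt(14)/42 < C_P = 1/(3*π).

u(x) = -3/4·x^2·(1/3 − x), so u'(x) = x*(9*x - 2)/4.
u(x) = -3/4·x^2·(1/3 − x) vanishes at x = 0 and x = 1/3, so u ∈ H^1_0(0, 1/3). Differentiate via the product rule and integrate the resulting polynomials term by term.
  ∫_0^1/3 u² dx = ∫_0^1/3 (9*x^6/16 - 3*x^5/8 + x^4/16) dx. Term by term:
    ∫_0^1/3 9*x^6/16 dx = 1/27216;  ∫_0^1/3 -3*x^5/8 dx = -1/11664;  ∫_0^1/3 x^4/16 dx = 1/19440.
  Sum: 1/27216 − 1/11664 + 1/19440 = 1/408240.
  ∫_0^1/3 (u')² dx = ∫_0^1/3 (81*x^4/16 - 9*x^3/4 + x^2/4) dx. Term by term:
    ∫_0^1/3 81*x^4/16 dx = 1/240;  ∫_0^1/3 -9*x^3/4 dx = -1/144;  ∫_0^1/3 x^2/4 dx = 1/324.
  Sum: 1/240 − 1/144 + 1/324 = 1/3240.
∫_0^1/3 u² dx = 1/408240, so ||u||_L² = sqrt(35)/3780.
∫_0^1/3 (u')² dx = 1/3240, so ||u'||_L² = sqrt(10)/180.
Ratio ||u||_L² / ||u'||_L² = sqrt(14)/42.
Sharp Poincaré constant on H^1_0(0, 1/3) is C_P = L/π = 1/(3*π), achieved by sin(3*π·x).
A polynomial bump cannot attain the sharp Poincaré constant (only the first sine eigenfunction does), so the ratio is strictly less than C_P, consistent with ||u||_L² ≤ C_P ||u'||_L².


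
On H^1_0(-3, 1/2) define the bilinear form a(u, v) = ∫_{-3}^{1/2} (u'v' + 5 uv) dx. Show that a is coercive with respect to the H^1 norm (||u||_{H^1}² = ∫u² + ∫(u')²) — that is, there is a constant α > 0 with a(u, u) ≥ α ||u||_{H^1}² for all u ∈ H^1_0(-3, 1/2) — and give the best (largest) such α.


α = 1

Coercivity of a(·,·) on H^1_0(-3, 1/2) means a(u, u) ≥ α ||u||_{H^1}² for every u ∈ H^1_0.
The interval has length L = 7/2, and Poincaré/coercivity depend only on L. Here a(u, u) = ∫(u')² + (5)·∫u².
Here c = 5 ≥ 1, so a(u,u) = ∫(u')² + c∫u² ≥ ∫(u')² + ∫u² = ||u||_{H^1}², i.e. α = 1 works. No larger α is possible: a(u,u) ≥ α||u||_{H^1}² means (1−α)∫(u')² ≥ (α−c)∫u², and for the modes u_n = sin(nπ(x−x₀)/L) (x₀ the left endpoint) one has ∫u_n²/∫(u_n')² = (L/(nπ))² → 0, so a(u_n,u_n)/||u_n||_{H^1}² → 1. Hence the optimal constant is α = 1.
Therefore α = 1.


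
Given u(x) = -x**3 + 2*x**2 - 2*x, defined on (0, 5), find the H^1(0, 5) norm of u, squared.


||u||_{H^1}^2 = 157970/21

The H^1 norm (squared) on an interval (0, L) is
  ||u||_{H^1}^2 = ∫_0^L u(x)^2 dx + ∫_0^L u'(x)^2 dx.
Compute u'(x) = -3*x**2 + 4*x - 2.
Then u(x)^2 = x**6 - 4*x**5 + 8*x**4 - 8*x**3 + 4*x**2 and u'(x)^2 = 9*x**4 - 24*x**3 + 28*x**2 - 16*x + 4.
Integrate each monomial from 0 to 5 using ∫_0^5 c·x^n dx = c·5^(n+1)/(n+1):
  ∫_0^5 u(x)^2 dx = ∫_0^5 (x^6 - 4*x^5 + 8*x^4 - 8*x^3 + 4*x^2) dx. Term by term:
    ∫_0^5 x^6 dx = 78125/7;  ∫_0^5 -4*x^5 dx = -31250/3;  ∫_0^5 8*x^4 dx = 5000;
    ∫_0^5 -8*x^3 dx = -1250;  ∫_0^5 4*x^2 dx = 500/3.
  Sum: 78125/7 − 31250/3 + 5000 − 1250 + 500/3 = 32625/7.
  ∫_0^5 u'(x)^2 dx = ∫_0^5 (9*x^4 - 24*x^3 + 28*x^2 - 16*x + 4) dx. Term by term:
    ∫_0^5 9*x^4 dx = 5625;  ∫_0^5 -24*x^3 dx = -3750;  ∫_0^5 28*x^2 dx = 3500/3;
    ∫_0^5 -16*x dx = -200;  ∫_0^5 4 dx = 20.
  Sum: 5625 − 3750 + 3500/3 − 200 + 20 = 8585/3.
Adding: ||u||_{H^1}^2 = 32625/7 + 8585/3 = 157970/21.


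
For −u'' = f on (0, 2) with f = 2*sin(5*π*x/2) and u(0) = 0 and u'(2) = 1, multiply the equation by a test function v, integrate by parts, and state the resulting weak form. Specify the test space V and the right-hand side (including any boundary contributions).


V = {v ∈ H^1(0, 2) : v(0) = 0} (test functions vanish at x = 0 where u is specified); weak form: ∫_0^2 u'v' dx = ∫_0^2 (2*sin(5*π*x/2)) v dx + v(2) for all v ∈ V.

Multiply both sides by a test function v and integrate from 0 to 2:
  ∫_0^2 −u''(x) v(x) dx = ∫_0^2 f(x) v(x) dx.
Integrate the LHS by parts once:
  ∫_0^2 −u'' v dx = −[u'(x) v(x)]_0^2 + ∫_0^2 u'(x) v'(x) dx.
Thus ∫_0^2 u'(x) v'(x) dx = ∫_0^2 f(x) v(x) dx + [u'(x) v(x)]_0^2.
Choose V so that boundary terms are either known or forced to vanish.
Mixed BC: u(0) = 0 (Dirichlet) and u'(2) = 1 (Neumann). Define V = {v ∈ H^1(0, 2) : v(0) = 0}. Then [u' v]_0^2 = u'(2)·v(2) − u'(0)·0 = v(2).
Weak formulation: find u (satisfying any essential BC) such that ∫_0^2 u'(x) v'(x) dx = ∫_0^2 f v dx + v(2) for all v ∈ V (Dirichlet at 0 absorbed into V; Neumann datum at x = 2 contributes the boundary term).
Substituting f(x) = 2*sin(5*π*x/2), the right-hand side is ∫_0^2 (2*sin(5*π*x/2)) v dx + v(2).


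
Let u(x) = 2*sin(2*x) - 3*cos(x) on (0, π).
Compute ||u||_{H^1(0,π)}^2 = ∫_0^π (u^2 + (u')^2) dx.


||u||_{H^1(0,π)}^2 = -32 + 19*π

u'(x) = 3*sin(x) + 4*cos(2*x).
Expand u² and (u')² and integrate term by term on (0, π), using: for integers n ≥ 1, ∫_0^π sin²(nx) dx = ∫_0^π cos²(nx) dx = π/2; for n ≠ n', ∫_0^π sin(nx)sin(n'x) dx = ∫_0^π cos(nx)cos(n'x) dx = 0; and by product-to-sum, ∫_0^π sin(nx)cos(n'x) dx = ½∫_0^π [sin((n+n')x) + sin((n−n')x)] dx, which is 0 when n+n' is even and 2n/(n²−n'²) when n+n' is odd (it need not vanish on (0, π)).
  u² squared terms: (-3)²·∫cos(x)² dx = 9·π/2 = 9*π/2;  (2)²·∫sin(2x)² dx = 4·π/2 = 2*π.
  u² cross terms: 2·(-3)·(2)·∫cos(x)·sin(2x) dx = -12·(4/3) = -16.
  So ∫_0^π u² dx = 9*π/2 + 2*π − 16 = -16 + 13*π/2.
  (u')² squared terms: (3)²·∫sin(x)² dx = 9·π/2 = 9*π/2;  (4)²·∫cos(2x)² dx = 16·π/2 = 8*π.
  (u')² cross terms: 2·(3)·(4)·∫sin(x)·cos(2x) dx = 24·(-2/3) = -16.
  So ∫_0^π (u')² dx = 9*π/2 + 8*π − 16 = -16 + 25*π/2.
||u||_{H^1}^2 = (-16 + 13*π/2) + (-16 + 25*π/2) = -32 + 19*π.


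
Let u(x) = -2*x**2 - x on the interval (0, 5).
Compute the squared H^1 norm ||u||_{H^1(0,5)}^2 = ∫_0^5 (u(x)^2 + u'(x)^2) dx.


||u||_{H^1}^2 = 11815/3

The H^1 norm (squared) on an interval (0, L) is
  ||u||_{H^1}^2 = ∫_0^L u(x)^2 dx + ∫_0^L u'(x)^2 dx.
Compute u'(x) = -4*x - 1.
Then u(x)^2 = 4*x**4 + 4*x**3 + x**2 and u'(x)^2 = 16*x**2 + 8*x + 1.
Integrate each monomial from 0 to 5 using ∫_0^5 c·x^n dx = c·5^(n+1)/(n+1):
  ∫_0^5 u(x)^2 dx = ∫_0^5 (4*x^4 + 4*x^3 + x^2) dx. Term by term:
    ∫_0^5 4*x^4 dx = 2500;  ∫_0^5 4*x^3 dx = 625;  ∫_0^5 x^2 dx = 125/3.
  Sum: 2500 + 625 + 125/3 = 9500/3.
  ∫_0^5 u'(x)^2 dx = ∫_0^5 (16*x^2 + 8*x + 1) dx. Term by term:
    ∫_0^5 16*x^2 dx = 2000/3;  ∫_0^5 8*x dx = 100;  ∫_0^5 1 dx = 5.
  Sum: 2000/3 + 100 + 5 = 2315/3.
Adding: ||u||_{H^1}^2 = 9500/3 + 2315/3 = 11815/3.


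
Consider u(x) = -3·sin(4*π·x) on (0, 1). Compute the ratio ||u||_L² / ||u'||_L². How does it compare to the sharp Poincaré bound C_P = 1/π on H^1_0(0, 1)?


||u||_L² / ||u'||_L² = 1/(4*π) < C_P = 1/π.

u(x) = -3·sin(4*π·x), so u'(x) = -12*π*cos(4*π*x).
Writing u(x) = A·sin(kπx/L) with A = -3 and k = 4, use ∫_0^L sin²(kπx/L) dx = L/2 and ∫_0^L cos²(kπx/L) dx = L/2.
u² = 9·sin²(4*π·x) and (u')² = 144*π^2·cos²(4*π·x), and each of sin², cos² integrates to L/2 = 1/2 over (0, 1).
∫_0^1 u² dx = 9/2, so ||u||_L² = 3*sqrt(2)/2.
∫_0^1 (u')² dx = 72*π^2, so ||u'||_L² = 6*sqrt(2)*π.
Ratio ||u||_L² / ||u'||_L² = 1/(4*π).
Sharp Poincaré constant on H^1_0(0, 1) is C_P = L/π = 1/π, achieved by sin(π·x).
This is the k = 4 harmonic; the ratio L/(kπ) is strictly less than C_P = L/π, consistent with the sharp inequality ||u||_L² ≤ C_P ||u'||_L².


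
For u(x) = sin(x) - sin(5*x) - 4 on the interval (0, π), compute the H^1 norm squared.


||u||_{H^1(0,π)}^2 = -64/5 + 30*π

u'(x) = cos(x) - 5*cos(5*x).
Expand u² and (u')² and integrate term by term on (0, π), using: for integers n ≥ 1, ∫_0^π sin²(nx) dx = ∫_0^π cos²(nx) dx = π/2; for n ≠ n', ∫_0^π sin(nx)sin(n'x) dx = ∫_0^π cos(nx)cos(n'x) dx = 0; and by product-to-sum, ∫_0^π sin(nx)cos(n'x) dx = ½∫_0^π [sin((n+n')x) + sin((n−n')x)] dx, which is 0 when n+n' is even and 2n/(n²−n'²) when n+n' is odd (it need not vanish on (0, π)). For the constant mode: ∫_0^π 1 dx = π, ∫_0^π cos(nx) dx = 0, ∫_0^π sin(nx) dx = (1−(−1)^n)/n.
  u² squared terms: (-4)²·∫1 dx = 16·π = 16*π;  (-1)²·∫sin(5x)² dx = 1·π/2 = π/2;  (1)²·∫sin(x)² dx = 1·π/2 = π/2.
  u² cross terms: 2·(-4)·(-1)·∫1·sin(5x) dx = 8·(2/5) = 16/5;  2·(-4)·(1)·∫1·sin(x) dx = -8·(2) = -16;  2·(-1)·(1)·∫sin(5x)·sin(x) dx = -2·(0) = 0.
  So ∫_0^π u² dx = 16*π + π/2 + π/2 + 16/5 − 16 + 0 = -64/5 + 17*π.
  (u')² squared terms: (-5)²·∫cos(5x)² dx = 25·π/2 = 25*π/2;  (1)²·∫cos(x)² dx = 1·π/2 = π/2.
  (u')² cross terms: 2·(-5)·(1)·∫cos(5x)·cos(x) dx = -10·(0) = 0.
  So ∫_0^π (u')² dx = 25*π/2 + π/2 + 0 = 13*π.
||u||_{H^1}^2 = (-64/5 + 17*π) + (13*π) = -64/5 + 30*π.


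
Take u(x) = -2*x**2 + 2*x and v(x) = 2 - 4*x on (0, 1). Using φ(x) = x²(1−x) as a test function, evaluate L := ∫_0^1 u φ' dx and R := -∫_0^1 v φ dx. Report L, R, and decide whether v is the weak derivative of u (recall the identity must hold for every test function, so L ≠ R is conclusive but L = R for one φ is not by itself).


LHS = 1/30, RHS = 1/30. Yes, v = u' weakly.

u(x) = -2*x**2 + 2*x, classical derivative u'(x) = 2 - 4*x.
φ(x) = x²(1−x), so φ'(x) = x*(2 - 3*x).
Note φ(0) = φ(1) = 0, so the boundary term u·φ vanishes.
LHS = ∫_0^1 u(x) φ'(x) dx = ∫_0^1 (6*x^4 - 10*x^3 + 4*x^2) dx. Term by term:
  ∫_0^1 6*x^4 dx = 6/5;  ∫_0^1 -10*x^3 dx = -5/2;  ∫_0^1 4*x^2 dx = 4/3.
Sum: 6/5 − 5/2 + 4/3 = 1/30.
So LHS = 1/30.
∫_0^1 v(x) φ(x) dx = ∫_0^1 (4*x^4 - 6*x^3 + 2*x^2) dx. Term by term:
  ∫_0^1 4*x^4 dx = 4/5;  ∫_0^1 -6*x^3 dx = -3/2;  ∫_0^1 2*x^2 dx = 2/3.
Sum: 4/5 − 3/2 + 2/3 = -1/30.
So RHS = -∫_0^1 v(x) φ(x) dx = 1/30.
LHS = RHS, so the identity holds for this test φ.
Moreover u is smooth here and v(x) = u'(x) = 2 - 4*x pointwise, so the identity holds for every test function. Hence v is the weak derivative of u.


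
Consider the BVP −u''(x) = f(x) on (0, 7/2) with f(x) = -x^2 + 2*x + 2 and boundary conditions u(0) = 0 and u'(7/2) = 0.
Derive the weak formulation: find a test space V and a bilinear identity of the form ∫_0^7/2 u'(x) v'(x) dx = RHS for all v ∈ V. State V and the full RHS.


V = {v ∈ H^1(0, 7/2) : v(0) = 0} (test functions vanish at x = 0 where u is specified); weak form: ∫_0^7/2 u'v' dx = ∫_0^7/2 (-x^2 + 2*x + 2) v dx for all v ∈ V.

Multiply both sides by a test function v and integrate from 0 to 7/2:
  ∫_0^7/2 −u''(x) v(x) dx = ∫_0^7/2 f(x) v(x) dx.
Integrate the LHS by parts once:
  ∫_0^7/2 −u'' v dx = −[u'(x) v(x)]_0^7/2 + ∫_0^7/2 u'(x) v'(x) dx.
Thus ∫_0^7/2 u'(x) v'(x) dx = ∫_0^7/2 f(x) v(x) dx + [u'(x) v(x)]_0^7/2.
Choose V so that boundary terms are either known or forced to vanish.
Mixed BC: u(0) = 0 (Dirichlet) and u'(7/2) = 0 (Neumann). Define V = {v ∈ H^1(0, 7/2) : v(0) = 0}. Then [u' v]_0^7/2 = u'(7/2)·v(7/2) − u'(0)·0 = 0.
Weak formulation: find u (satisfying any essential BC) such that ∫_0^7/2 u'(x) v'(x) dx = ∫_0^7/2 f v dx for all v ∈ V (Dirichlet at 0 absorbed into V; the Neumann datum at x = 7/2 is zero, so no boundary term remains).
Substituting f(x) = -x^2 + 2*x + 2, the right-hand side is ∫_0^7/2 (-x^2 + 2*x + 2) v dx.


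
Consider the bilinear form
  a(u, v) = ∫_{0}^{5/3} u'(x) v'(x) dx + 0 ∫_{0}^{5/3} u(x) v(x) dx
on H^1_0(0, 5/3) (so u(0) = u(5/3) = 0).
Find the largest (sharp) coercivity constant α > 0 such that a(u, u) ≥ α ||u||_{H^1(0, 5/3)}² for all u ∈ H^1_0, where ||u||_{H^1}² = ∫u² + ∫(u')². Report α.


α = 9*π^2/(25 + 9*π^2)

Coercivity of a(·,·) on H^1_0(0, 5/3) means a(u, u) ≥ α ||u||_{H^1}² for every u ∈ H^1_0.
The interval has length L = 5/3, and Poincaré/coercivity depend only on L. Here a(u, u) = ∫(u')² + (0)·∫u².
Here c = 0, so a(u,u) = ∫(u')² alone. The condition a(u,u) ≥ α||u||_{H^1}² reads (1−α)∫(u')² ≥ (α−c)∫u². Any admissible α is ≤ 1 (rapidly oscillating u have ∫u²/∫(u')² → 0), and α = 1 would force 0 ≥ (1−c)∫u², impossible since c < 1; so 1−α > 0. By the sharp Poincaré inequality on H^1_0 of an interval of length L, ∫(u')² ≥ (π/L)²∫u² with equality for the first sine mode sin(π(x−x₀)/L) (x₀ the left endpoint), so the inequality holds for all u iff (1−α)(π/L)² ≥ α − c, i.e. α ≤ ((π/L)² + c)/((π/L)² + 1) = (1 + c(L/π)²)/(1 + (L/π)²). (Direct route, valid since c ≤ 0: Poincaré gives c∫u² ≥ c(L/π)²∫(u')², so a(u,u) ≥ (1 + c(L/π)²)∫(u')², while ||u||_{H^1}² ≤ (1 + (L/π)²)∫(u')²; dividing yields the same α.) With (π/L)² = 9*π^2/25 and c = 0, the largest admissible constant is α = ((π/L)² + c)/((π/L)² + 1).
Simplifying, α = 9*π^2/(25 + 9*π^2).


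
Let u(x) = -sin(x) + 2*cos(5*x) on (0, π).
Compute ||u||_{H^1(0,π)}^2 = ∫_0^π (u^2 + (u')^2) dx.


||u||_{H^1(0,π)}^2 = 53*π

u'(x) = -10*sin(5*x) - cos(x).
Expand u² and (u')² and integrate term by term on (0, π), using: for integers n ≥ 1, ∫_0^π sin²(nx) dx = ∫_0^π cos²(nx) dx = π/2; for n ≠ n', ∫_0^π sin(nx)sin(n'x) dx = ∫_0^π cos(nx)cos(n'x) dx = 0; and by product-to-sum, ∫_0^π sin(nx)cos(n'x) dx = ½∫_0^π [sin((n+n')x) + sin((n−n')x)] dx, which is 0 when n+n' is even and 2n/(n²−n'²) when n+n' is odd (it need not vanish on (0, π)).
  u² squared terms: (-1)²·∫sin(x)² dx = 1·π/2 = π/2;  (2)²·∫cos(5x)² dx = 4·π/2 = 2*π.
  u² cross terms: 2·(-1)·(2)·∫sin(x)·cos(5x) dx = -4·(0) = 0.
  So ∫_0^π u² dx = π/2 + 2*π + 0 = 5*π/2.
  (u')² squared terms: (-1)²·∫cos(x)² dx = 1·π/2 = π/2;  (-10)²·∫sin(5x)² dx = 100·π/2 = 50*π.
  (u')² cross terms: 2·(-1)·(-10)·∫cos(x)·sin(5x) dx = 20·(0) = 0.
  So ∫_0^π (u')² dx = π/2 + 50*π + 0 = 101*π/2.
||u||_{H^1}^2 = (5*π/2) + (101*π/2) = 53*π.
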